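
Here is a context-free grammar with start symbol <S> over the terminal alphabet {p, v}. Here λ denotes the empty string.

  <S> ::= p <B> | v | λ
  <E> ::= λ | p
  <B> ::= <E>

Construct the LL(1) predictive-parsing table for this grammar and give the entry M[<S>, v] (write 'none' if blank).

FIRST(<S>) = {λ, p, v}
FIRST(<E>) = {λ, p}
FIRST(<B>) = {λ, p}  (via <E>)
FOLLOW(<S>) includes $ since <S> is the start symbol.
FOLLOW(<S>): <S> appears on no right-hand side. Thus FOLLOW(<S>) = {$}.
For <S> ::= p <B>: FIRST(p <B>) = {p}, so it goes in M[<S>, t] for t ∈ {p}.
For <S> ::= v: FIRST(v) = {v}, so it goes in M[<S>, t] for t ∈ {v}.
For <S> ::= λ: FIRST(λ) = {λ}, so it goes in M[<S>, t] for t ∈ {}; since λ ∈ FIRST, also for every t ∈ FOLLOW(<S>) = {$}.

<S> ::= v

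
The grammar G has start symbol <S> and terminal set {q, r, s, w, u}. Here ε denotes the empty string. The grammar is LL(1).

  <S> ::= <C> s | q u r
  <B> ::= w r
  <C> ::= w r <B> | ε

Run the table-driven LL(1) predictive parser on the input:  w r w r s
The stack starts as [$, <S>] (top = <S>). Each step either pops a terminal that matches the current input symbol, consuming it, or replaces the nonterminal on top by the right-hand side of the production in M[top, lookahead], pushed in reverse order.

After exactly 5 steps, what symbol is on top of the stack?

step 1: stack=$ <S>  input=w r w r s $  — expand <S> ::= <C> s
step 2: stack=$ s <C>  input=w r w r s $  — expand <C> ::= w r <B>
step 3: stack=$ s <B> r w  input=w r w r s $  — match w
step 4: stack=$ s <B> r  input=r w r s $  — match r
step 5: stack=$ s <B>  input=w r s $  — expand <B> ::= w r
Stack after step 5: $ s r w (top = w).

w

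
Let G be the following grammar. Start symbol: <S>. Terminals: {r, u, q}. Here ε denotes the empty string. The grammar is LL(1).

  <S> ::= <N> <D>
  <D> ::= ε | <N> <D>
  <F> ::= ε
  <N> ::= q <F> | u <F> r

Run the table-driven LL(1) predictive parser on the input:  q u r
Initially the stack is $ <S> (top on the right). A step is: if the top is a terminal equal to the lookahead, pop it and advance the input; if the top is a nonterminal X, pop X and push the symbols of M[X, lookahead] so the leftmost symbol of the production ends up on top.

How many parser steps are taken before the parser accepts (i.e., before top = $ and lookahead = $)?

10

step 1: stack=$ <S>  input=q u r $  — expand <S> ::= <N> <D>
step 2: stack=$ <D> <N>  input=q u r $  — expand <N> ::= q <F>
step 3: stack=$ <D> <F> q  input=q u r $  — match q
step 4: stack=$ <D> <F>  input=u r $  — expand <F> ::= ε
step 5: stack=$ <D>  input=u r $  — expand <D> ::= <N> <D>
step 6: stack=$ <D> <N>  input=u r $  — expand <N> ::= u <F> r
step 7: stack=$ <D> r <F> u  input=u r $  — match u
step 8: stack=$ <D> r <F>  input=r $  — expand <F> ::= ε
step 9: stack=$ <D> r  input=r $  — match r
step 10: stack=$ <D>  input=$  — expand <D> ::= ε
Accept reached after 10 steps.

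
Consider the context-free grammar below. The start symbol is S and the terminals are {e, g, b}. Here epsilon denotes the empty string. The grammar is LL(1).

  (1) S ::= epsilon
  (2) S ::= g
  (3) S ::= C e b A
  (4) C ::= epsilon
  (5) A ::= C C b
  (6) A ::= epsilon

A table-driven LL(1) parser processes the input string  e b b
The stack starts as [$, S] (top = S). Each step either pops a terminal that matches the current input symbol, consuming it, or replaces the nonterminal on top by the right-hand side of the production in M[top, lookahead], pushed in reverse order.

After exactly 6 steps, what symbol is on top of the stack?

C

step 1: stack=$ S  input=e b b $  — expand S ::= C e b A
step 2: stack=$ A b e C  input=e b b $  — expand C ::= epsilon
step 3: stack=$ A b e  input=e b b $  — match e
step 4: stack=$ A b  input=b b $  — match b
step 5: stack=$ A  input=b $  — expand A ::= C C b
step 6: stack=$ b C C  input=b $  — expand C ::= epsilon
Stack after step 6: $ b C (top = C).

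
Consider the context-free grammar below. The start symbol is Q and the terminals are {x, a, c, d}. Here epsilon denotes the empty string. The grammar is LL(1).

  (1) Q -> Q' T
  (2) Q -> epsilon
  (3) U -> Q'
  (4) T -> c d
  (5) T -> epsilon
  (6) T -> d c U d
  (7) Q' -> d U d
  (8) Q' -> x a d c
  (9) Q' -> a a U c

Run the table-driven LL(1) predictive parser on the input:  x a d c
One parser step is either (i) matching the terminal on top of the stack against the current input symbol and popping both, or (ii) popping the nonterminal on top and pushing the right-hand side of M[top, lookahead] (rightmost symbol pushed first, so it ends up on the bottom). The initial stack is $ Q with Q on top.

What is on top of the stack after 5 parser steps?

c

     Stack        Input      Action
  1  $ Q          x a d c $  expand Q -> Q' T
  2  $ T Q'       x a d c $  expand Q' -> x a d c
  3  $ T c d a x  x a d c $  match x
  4  $ T c d a    a d c $    match a
  5  $ T c d      d c $      match d
Stack after step 5: $ T c (top = c).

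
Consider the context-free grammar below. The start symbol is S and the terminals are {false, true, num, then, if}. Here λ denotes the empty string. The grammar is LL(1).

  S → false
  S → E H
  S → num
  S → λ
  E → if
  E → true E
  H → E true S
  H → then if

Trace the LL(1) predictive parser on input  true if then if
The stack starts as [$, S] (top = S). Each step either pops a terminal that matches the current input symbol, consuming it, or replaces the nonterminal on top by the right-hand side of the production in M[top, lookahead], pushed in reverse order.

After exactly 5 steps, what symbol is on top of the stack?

H

     Stack       Input              Action
  1  $ S         true if then if $  expand S → E H
  2  $ H E       true if then if $  expand E → true E
  3  $ H E true  true if then if $  match true
  4  $ H E       if then if $       expand E → if
  5  $ H if      if then if $       match if
Stack after step 5: $ H (top = H).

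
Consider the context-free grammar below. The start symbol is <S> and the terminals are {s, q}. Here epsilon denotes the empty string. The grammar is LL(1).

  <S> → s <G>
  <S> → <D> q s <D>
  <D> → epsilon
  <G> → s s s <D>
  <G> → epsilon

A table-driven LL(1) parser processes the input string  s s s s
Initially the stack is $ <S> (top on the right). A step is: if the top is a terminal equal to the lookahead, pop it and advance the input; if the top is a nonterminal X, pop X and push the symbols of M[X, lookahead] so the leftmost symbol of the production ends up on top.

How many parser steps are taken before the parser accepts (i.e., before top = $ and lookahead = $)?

7

step 1: stack=$ <S>  input=s s s s $  — expand <S> → s <G>
step 2: stack=$ <G> s  input=s s s s $  — match s
step 3: stack=$ <G>  input=s s s $  — expand <G> → s s s <D>
step 4: stack=$ <D> s s s  input=s s s $  — match s
step 5: stack=$ <D> s s  input=s s $  — match s
step 6: stack=$ <D> s  input=s $  — match s
step 7: stack=$ <D>  input=$  — expand <D> → epsilon
Accept reached after 7 steps.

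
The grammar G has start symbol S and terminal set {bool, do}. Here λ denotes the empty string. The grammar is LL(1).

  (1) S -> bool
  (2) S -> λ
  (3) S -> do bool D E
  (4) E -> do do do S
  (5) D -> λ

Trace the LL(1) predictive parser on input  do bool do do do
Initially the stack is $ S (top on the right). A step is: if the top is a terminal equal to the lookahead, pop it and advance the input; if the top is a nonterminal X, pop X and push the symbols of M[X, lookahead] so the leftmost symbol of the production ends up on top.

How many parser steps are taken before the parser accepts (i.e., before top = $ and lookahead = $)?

     Stack          Input               Action
  1  $ S            do bool do do do $  expand S -> do bool D E
  2  $ E D bool do  do bool do do do $  match do
  3  $ E D bool     bool do do do $     match bool
  4  $ E D          do do do $          expand D -> λ
  5  $ E            do do do $          expand E -> do do do S
  6  $ S do do do   do do do $          match do
  7  $ S do do      do do $             match do
  8  $ S do         do $                match do
  9  $ S            $                   expand S -> λ
Accept reached after 9 steps.

9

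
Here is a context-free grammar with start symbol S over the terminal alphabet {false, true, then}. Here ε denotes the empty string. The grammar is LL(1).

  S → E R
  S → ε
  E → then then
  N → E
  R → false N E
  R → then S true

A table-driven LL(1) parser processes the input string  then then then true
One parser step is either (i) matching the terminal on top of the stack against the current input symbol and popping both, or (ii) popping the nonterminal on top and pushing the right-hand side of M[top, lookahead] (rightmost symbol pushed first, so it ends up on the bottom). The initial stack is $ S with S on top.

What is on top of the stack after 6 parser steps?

S

step 1: stack=$ S  input=then then then true $  — expand S → E R
step 2: stack=$ R E  input=then then then true $  — expand E → then then
step 3: stack=$ R then then  input=then then then true $  — match then
step 4: stack=$ R then  input=then then true $  — match then
step 5: stack=$ R  input=then true $  — expand R → then S true
step 6: stack=$ true S then  input=then true $  — match then
Stack after step 6: $ true S (top = S).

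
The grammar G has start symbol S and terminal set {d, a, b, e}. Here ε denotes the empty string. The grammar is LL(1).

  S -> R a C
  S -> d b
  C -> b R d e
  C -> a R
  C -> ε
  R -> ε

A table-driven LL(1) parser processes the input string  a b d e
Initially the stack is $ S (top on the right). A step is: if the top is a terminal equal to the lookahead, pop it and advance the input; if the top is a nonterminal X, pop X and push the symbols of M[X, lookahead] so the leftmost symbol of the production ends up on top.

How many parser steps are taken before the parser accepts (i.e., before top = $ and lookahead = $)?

8

step 1: stack=$ S  input=a b d e $  — expand S -> R a C
step 2: stack=$ C a R  input=a b d e $  — expand R -> ε
step 3: stack=$ C a  input=a b d e $  — match a
step 4: stack=$ C  input=b d e $  — expand C -> b R d e
step 5: stack=$ e d R b  input=b d e $  — match b
step 6: stack=$ e d R  input=d e $  — expand R -> ε
step 7: stack=$ e d  input=d e $  — match d
step 8: stack=$ e  input=e $  — match e
Accept reached after 8 steps.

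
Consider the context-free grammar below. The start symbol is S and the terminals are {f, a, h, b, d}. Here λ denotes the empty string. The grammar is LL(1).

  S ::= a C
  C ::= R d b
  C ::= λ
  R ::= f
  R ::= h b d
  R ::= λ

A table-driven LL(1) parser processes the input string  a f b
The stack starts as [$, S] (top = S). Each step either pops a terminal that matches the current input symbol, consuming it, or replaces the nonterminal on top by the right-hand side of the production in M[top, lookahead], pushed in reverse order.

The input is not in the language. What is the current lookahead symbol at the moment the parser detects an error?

b

step 1: stack=$ S  input=a f b $  — expand S ::= a C
step 2: stack=$ C a  input=a f b $  — match a
step 3: stack=$ C  input=f b $  — expand C ::= R d b
step 4: stack=$ b d R  input=f b $  — expand R ::= f
step 5: stack=$ b d f  input=f b $  — match f
step 6: stack=$ b d  input=b $  — error: top is terminal d but lookahead is b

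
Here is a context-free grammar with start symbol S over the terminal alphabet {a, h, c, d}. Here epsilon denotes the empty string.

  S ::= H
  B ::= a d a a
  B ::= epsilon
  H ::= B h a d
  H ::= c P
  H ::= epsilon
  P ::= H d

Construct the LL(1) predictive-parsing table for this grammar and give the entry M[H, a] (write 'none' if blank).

H ::= B h a d

FIRST(B): from B::=a d a a we get {a}; from B::=epsilon we get {epsilon}. So FIRST(B) = {epsilon, a}.
FIRST(H): from H::=B h a d we get {a, h}; from H::=c P we get {c}; from H::=epsilon we get {epsilon}. So FIRST(H) = {epsilon, a, c, h}.
FIRST(S): from S::=H we get {epsilon, a, c, h}. So FIRST(S) = {epsilon, a, c, h}.
FIRST(P): from P::=H d we get {a, c, d, h}. So FIRST(P) = {a, c, d, h}.
FOLLOW(S) includes $ since S is the start symbol.
FOLLOW(S): S appears on no right-hand side. Thus FOLLOW(S) = {$}.
FOLLOW(H): in S::=H, the suffix after H is empty, so FOLLOW(H) ⊇ FOLLOW(S) = {$}; in P::=H d, H is followed by d with FIRST {d}. Thus FOLLOW(H) = {$, d}.
For H ::= B h a d: FIRST(B h a d) = {a, h}, so it goes in M[H, t] for t ∈ {a, h}.
For H ::= c P: FIRST(c P) = {c}, so it goes in M[H, t] for t ∈ {c}.
For H ::= epsilon: FIRST(epsilon) = {epsilon}, so it goes in M[H, t] for t ∈ {}; since epsilon ∈ FIRST, also for every t ∈ FOLLOW(H) = {$, d}.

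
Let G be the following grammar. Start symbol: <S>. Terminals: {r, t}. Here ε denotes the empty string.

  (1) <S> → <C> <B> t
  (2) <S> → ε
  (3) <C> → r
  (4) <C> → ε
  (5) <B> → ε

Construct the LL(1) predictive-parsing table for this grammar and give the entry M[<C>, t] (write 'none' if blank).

FIRST(<C>) = {ε, r}
FIRST(<B>) = {ε}
FIRST(<S>) = {ε, r, t}  (via <C> <B> t)
FOLLOW(<S>) includes $ since <S> is the start symbol.
FOLLOW(<C>): in <S>→<C> <B> t, <C> is followed by <B> t with FIRST {t}. Thus FOLLOW(<C>) = {t}.
For <C> → r: FIRST(r) = {r}, so it goes in M[<C>, t] for t ∈ {r}.
For <C> → ε: FIRST(ε) = {ε}, so it goes in M[<C>, t] for t ∈ {}; since ε ∈ FIRST, also for every t ∈ FOLLOW(<C>) = {t}.

<C> → ε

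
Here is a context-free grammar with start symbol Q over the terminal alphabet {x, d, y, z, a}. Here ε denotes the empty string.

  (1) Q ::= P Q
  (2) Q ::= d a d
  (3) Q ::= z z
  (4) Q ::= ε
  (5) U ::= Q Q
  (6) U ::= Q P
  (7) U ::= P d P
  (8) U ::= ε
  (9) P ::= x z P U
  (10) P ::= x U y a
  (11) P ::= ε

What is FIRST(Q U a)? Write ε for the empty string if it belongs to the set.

{a, d, x, z}

FIRST(P) = {ε, x}
FIRST(Q) = {ε, d, x, z}  (via P Q)
FIRST(U) = {ε, d, x, z}  (via Q Q, Q P, P d P)
FIRST(Q U a): take FIRST of each symbol in turn, carrying on past any symbol whose FIRST contains ε; result {a, d, x, z}.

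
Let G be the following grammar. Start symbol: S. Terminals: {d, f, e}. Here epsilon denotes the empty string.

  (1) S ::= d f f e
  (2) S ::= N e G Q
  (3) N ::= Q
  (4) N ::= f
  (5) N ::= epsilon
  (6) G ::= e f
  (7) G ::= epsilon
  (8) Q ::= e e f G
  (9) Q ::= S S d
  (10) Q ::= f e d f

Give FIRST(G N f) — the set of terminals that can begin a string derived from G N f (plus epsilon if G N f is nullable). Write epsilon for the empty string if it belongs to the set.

{d, e, f}

FIRST(G) = {epsilon, e}
FIRST(S) = {d, e, f}  (via N e G Q)
FIRST(Q) = {d, e, f}  (via S S d)
FIRST(N) = {epsilon, d, e, f}  (via Q)
FIRST(G N f): take FIRST of each symbol in turn, carrying on past any symbol whose FIRST contains epsilon; result {d, e, f}.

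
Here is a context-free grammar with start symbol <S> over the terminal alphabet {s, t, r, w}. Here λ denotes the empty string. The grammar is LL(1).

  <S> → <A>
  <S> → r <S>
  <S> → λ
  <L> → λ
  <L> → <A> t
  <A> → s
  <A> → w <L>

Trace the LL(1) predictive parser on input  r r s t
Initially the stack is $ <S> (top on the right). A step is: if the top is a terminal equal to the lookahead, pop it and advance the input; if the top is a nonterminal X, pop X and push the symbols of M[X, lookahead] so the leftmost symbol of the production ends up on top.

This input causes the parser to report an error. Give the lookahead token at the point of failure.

     Stack    Input      Action
  1  $ <S>    r r s t $  expand <S> → r <S>
  2  $ <S> r  r r s t $  match r
  3  $ <S>    r s t $    expand <S> → r <S>
  4  $ <S> r  r s t $    match r
  5  $ <S>    s t $      expand <S> → <A>
  6  $ <A>    s t $      expand <A> → s
  7  $ s      s t $      match s
  8  $        t $        error: stack empty but input remains

t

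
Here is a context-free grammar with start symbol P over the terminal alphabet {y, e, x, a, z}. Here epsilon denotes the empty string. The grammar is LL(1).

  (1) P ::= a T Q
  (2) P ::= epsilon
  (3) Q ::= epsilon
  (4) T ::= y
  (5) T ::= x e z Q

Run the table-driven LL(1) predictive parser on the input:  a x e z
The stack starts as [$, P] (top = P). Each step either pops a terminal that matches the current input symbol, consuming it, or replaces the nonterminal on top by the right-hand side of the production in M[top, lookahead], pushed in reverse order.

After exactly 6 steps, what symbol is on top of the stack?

Q

     Stack        Input      Action
  1  $ P          a x e z $  expand P ::= a T Q
  2  $ Q T a      a x e z $  match a
  3  $ Q T        x e z $    expand T ::= x e z Q
  4  $ Q Q z e x  x e z $    match x
  5  $ Q Q z e    e z $      match e
  6  $ Q Q z      z $        match z
Stack after step 6: $ Q Q (top = Q).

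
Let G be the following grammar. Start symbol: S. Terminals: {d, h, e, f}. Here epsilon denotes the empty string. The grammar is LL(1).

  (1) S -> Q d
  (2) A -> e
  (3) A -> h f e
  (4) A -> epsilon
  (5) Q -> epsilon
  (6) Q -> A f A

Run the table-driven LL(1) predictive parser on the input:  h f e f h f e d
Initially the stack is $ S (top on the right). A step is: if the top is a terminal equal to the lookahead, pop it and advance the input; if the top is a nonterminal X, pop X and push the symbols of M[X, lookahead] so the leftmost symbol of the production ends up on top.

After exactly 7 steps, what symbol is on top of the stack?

step 1: stack=$ S  input=h f e f h f e d $  — expand S -> Q d
step 2: stack=$ d Q  input=h f e f h f e d $  — expand Q -> A f A
step 3: stack=$ d A f A  input=h f e f h f e d $  — expand A -> h f e
step 4: stack=$ d A f e f h  input=h f e f h f e d $  — match h
step 5: stack=$ d A f e f  input=f e f h f e d $  — match f
step 6: stack=$ d A f e  input=e f h f e d $  — match e
step 7: stack=$ d A f  input=f h f e d $  — match f
Stack after step 7: $ d A (top = A).

A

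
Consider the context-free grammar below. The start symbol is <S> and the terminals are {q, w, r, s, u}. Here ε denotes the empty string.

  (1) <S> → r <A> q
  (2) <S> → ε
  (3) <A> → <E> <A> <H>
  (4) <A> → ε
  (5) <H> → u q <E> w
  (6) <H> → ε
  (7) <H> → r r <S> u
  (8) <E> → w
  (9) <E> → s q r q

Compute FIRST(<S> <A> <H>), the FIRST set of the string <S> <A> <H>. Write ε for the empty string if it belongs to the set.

{ε, r, s, u, w}

FIRST(<S>) = {ε, r}
FIRST(<H>) = {ε, r, u}
FIRST(<E>) = {s, w}
FIRST(<A>) = {ε, s, w}  (via <E> <A> <H>)
FIRST(<S> <A> <H>): take FIRST of each symbol in turn, carrying on past any symbol whose FIRST contains ε; result {ε, r, s, u, w}.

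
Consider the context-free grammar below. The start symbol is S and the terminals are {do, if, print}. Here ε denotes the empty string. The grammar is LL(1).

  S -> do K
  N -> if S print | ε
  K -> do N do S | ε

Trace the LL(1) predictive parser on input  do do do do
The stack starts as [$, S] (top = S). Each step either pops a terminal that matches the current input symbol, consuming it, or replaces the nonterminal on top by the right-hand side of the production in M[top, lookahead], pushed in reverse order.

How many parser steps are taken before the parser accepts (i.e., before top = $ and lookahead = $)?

step 1: stack=$ S  input=do do do do $  — expand S -> do K
step 2: stack=$ K do  input=do do do do $  — match do
step 3: stack=$ K  input=do do do $  — expand K -> do N do S
step 4: stack=$ S do N do  input=do do do $  — match do
step 5: stack=$ S do N  input=do do $  — expand N -> ε
step 6: stack=$ S do  input=do do $  — match do
step 7: stack=$ S  input=do $  — expand S -> do K
step 8: stack=$ K do  input=do $  — match do
step 9: stack=$ K  input=$  — expand K -> ε
Accept reached after 9 steps.

9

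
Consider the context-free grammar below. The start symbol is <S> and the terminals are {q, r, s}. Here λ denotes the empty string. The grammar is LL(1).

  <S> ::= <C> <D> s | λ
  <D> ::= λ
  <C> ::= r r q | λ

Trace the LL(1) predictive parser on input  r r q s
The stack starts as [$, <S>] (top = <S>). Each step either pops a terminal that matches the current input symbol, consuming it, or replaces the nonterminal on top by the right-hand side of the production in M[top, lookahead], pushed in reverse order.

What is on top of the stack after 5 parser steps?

     Stack          Input      Action
  1  $ <S>          r r q s $  expand <S> ::= <C> <D> s
  2  $ s <D> <C>    r r q s $  expand <C> ::= r r q
  3  $ s <D> q r r  r r q s $  match r
  4  $ s <D> q r    r q s $    match r
  5  $ s <D> q      q s $      match q
Stack after step 5: $ s <D> (top = <D>).

<D>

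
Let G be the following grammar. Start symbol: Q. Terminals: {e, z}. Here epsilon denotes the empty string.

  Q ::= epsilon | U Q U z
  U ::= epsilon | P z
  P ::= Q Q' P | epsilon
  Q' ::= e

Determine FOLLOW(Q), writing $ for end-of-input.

FIRST(Q') = {e}
FIRST(Q) = {epsilon, e, z}  (via U Q U z)
FIRST(P) = {epsilon, e, z}  (via Q Q' P)
FIRST(U) = {epsilon, e, z}  (via P z)
FOLLOW(Q) includes $ since Q is the start symbol.
FOLLOW(Q): in Q::=U Q U z, Q is followed by U z with FIRST {e, z}; in P::=Q Q' P, Q is followed by Q' P with FIRST {e}. Thus FOLLOW(Q) = {$, e, z}.
FOLLOW(U): in Q::=U Q U z (occurrence 1), U is followed by Q U z with FIRST {e, z}; in Q::=U Q U z (occurrence 2), U is followed by z with FIRST {z}. Thus FOLLOW(U) = {e, z}.
FOLLOW(P): in U::=P z, P is followed by z with FIRST {z}; in P::=Q Q' P, the suffix after P is empty (adds nothing new). Thus FOLLOW(P) = {z}.
FOLLOW(Q'): in P::=Q Q' P, Q' is followed by P with FIRST {epsilon, e, z}; in P::=Q Q' P, the suffix after Q' is nullable, so FOLLOW(Q') ⊇ FOLLOW(P) = {z}. Thus FOLLOW(Q') = {e, z}.

{$, e, z}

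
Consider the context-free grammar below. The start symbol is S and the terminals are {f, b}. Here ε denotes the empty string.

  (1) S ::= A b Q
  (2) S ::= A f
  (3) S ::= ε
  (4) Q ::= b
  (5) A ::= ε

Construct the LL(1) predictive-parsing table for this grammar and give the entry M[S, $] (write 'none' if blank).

FIRST(Q): from Q::=b we get {b}. So FIRST(Q) = {b}.
FIRST(A): from A::=ε we get {ε}. So FIRST(A) = {ε}.
FIRST(S): from S::=A b Q we get {b}; from S::=A f we get {f}; from S::=ε we get {ε}. So FIRST(S) = {ε, b, f}.
FOLLOW(S) includes $ since S is the start symbol.
FOLLOW(S): S appears on no right-hand side. Thus FOLLOW(S) = {$}.
For S ::= A b Q: FIRST(A b Q) = {b}, so it goes in M[S, t] for t ∈ {b}.
For S ::= A f: FIRST(A f) = {f}, so it goes in M[S, t] for t ∈ {f}.
For S ::= ε: FIRST(ε) = {ε}, so it goes in M[S, t] for t ∈ {}; since ε ∈ FIRST, also for every t ∈ FOLLOW(S) = {$}.

S ::= ε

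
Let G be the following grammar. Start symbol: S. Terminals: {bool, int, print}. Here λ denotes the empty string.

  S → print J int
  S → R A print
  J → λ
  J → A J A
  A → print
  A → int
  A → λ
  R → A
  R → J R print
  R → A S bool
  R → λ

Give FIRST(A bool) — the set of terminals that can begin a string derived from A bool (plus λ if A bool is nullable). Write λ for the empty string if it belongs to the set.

FIRST(A) = {λ, int, print}
FIRST(J) = {λ, int, print}  (via A J A)
FIRST(S) = {int, print}  (via R A print)
FIRST(R) = {λ, int, print}  (via A, J R print, A S bool)
FIRST(A bool): take FIRST of each symbol in turn, carrying on past any symbol whose FIRST contains λ; result {bool, int, print}.

{bool, int, print}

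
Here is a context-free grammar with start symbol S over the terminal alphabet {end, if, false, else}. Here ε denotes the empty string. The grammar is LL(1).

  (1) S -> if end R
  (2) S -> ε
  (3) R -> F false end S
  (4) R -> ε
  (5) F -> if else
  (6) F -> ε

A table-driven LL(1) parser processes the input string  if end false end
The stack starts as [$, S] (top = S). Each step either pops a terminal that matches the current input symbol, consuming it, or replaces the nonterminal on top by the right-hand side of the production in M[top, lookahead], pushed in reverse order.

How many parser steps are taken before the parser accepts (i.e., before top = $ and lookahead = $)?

step 1: stack=$ S  input=if end false end $  — expand S -> if end R
step 2: stack=$ R end if  input=if end false end $  — match if
step 3: stack=$ R end  input=end false end $  — match end
step 4: stack=$ R  input=false end $  — expand R -> F false end S
step 5: stack=$ S end false F  input=false end $  — expand F -> ε
step 6: stack=$ S end false  input=false end $  — match false
step 7: stack=$ S end  input=end $  — match end
step 8: stack=$ S  input=$  — expand S -> ε
Accept reached after 8 steps.

8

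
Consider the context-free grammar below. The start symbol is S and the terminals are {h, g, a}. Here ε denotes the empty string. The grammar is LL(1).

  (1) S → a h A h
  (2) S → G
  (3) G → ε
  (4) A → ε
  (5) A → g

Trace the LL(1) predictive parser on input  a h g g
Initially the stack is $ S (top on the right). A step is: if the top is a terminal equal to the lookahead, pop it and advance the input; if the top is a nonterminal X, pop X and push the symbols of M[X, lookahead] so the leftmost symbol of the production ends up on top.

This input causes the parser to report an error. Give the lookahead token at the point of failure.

     Stack      Input      Action
  1  $ S        a h g g $  expand S → a h A h
  2  $ h A h a  a h g g $  match a
  3  $ h A h    h g g $    match h
  4  $ h A      g g $      expand A → g
  5  $ h g      g g $      match g
  6  $ h        g $        error: top is terminal h but lookahead is g

g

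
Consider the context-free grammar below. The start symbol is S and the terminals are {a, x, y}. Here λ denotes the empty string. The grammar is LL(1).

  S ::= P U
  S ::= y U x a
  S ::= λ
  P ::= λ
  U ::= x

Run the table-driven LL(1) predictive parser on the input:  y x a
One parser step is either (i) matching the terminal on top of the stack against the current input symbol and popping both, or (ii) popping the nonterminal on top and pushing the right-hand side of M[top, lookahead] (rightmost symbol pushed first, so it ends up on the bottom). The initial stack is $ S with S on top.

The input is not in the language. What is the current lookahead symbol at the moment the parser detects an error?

a

     Stack      Input    Action
  1  $ S        y x a $  expand S ::= y U x a
  2  $ a x U y  y x a $  match y
  3  $ a x U    x a $    expand U ::= x
  4  $ a x x    x a $    match x
  5  $ a x      a $      error: top is terminal x but lookahead is a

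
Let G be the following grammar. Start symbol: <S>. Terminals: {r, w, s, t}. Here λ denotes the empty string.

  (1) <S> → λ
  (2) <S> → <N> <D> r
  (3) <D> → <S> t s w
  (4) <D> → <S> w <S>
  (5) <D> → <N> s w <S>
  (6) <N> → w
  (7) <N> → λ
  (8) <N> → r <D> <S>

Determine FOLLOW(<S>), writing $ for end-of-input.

{$, r, s, t, w}

FIRST(<N>): from <N>→w we get {w}; from <N>→λ we get {λ}; from <N>→r <D> <S> we get {r}. So FIRST(<N>) = {λ, r, w}.
FIRST(<S>): from <S>→λ we get {λ}; from <S>→<N> <D> r we get {r, s, t, w}. So FIRST(<S>) = {λ, r, s, t, w}.
FIRST(<D>): from <D>→<S> t s w we get {r, s, t, w}; from <D>→<S> w <S> we get {r, s, t, w}; from <D>→<N> s w <S> we get {r, s, w}. So FIRST(<D>) = {r, s, t, w}.
FOLLOW(<S>) includes $ since <S> is the start symbol.
FOLLOW(<N>): in <S>→<N> <D> r, <N> is followed by <D> r with FIRST {r, s, t, w}; in <D>→<N> s w <S>, <N> is followed by s w <S> with FIRST {s}. Thus FOLLOW(<N>) = {r, s, t, w}.
FOLLOW(<D>): in <S>→<N> <D> r, <D> is followed by r with FIRST {r}; in <N>→r <D> <S>, <D> is followed by <S> with FIRST {λ, r, s, t, w}; in <N>→r <D> <S>, the suffix after <D> is nullable, so FOLLOW(<D>) ⊇ FOLLOW(<N>) = {r, s, t, w}. Thus FOLLOW(<D>) = {r, s, t, w}.
FOLLOW(<S>): in <D>→<S> t s w, <S> is followed by t s w with FIRST {t}; in <D>→<S> w <S> (occurrence 1), <S> is followed by w <S> with FIRST {w}; in <D>→<S> w <S> (occurrence 2), the suffix after <S> is empty, so FOLLOW(<S>) ⊇ FOLLOW(<D>) = {r, s, t, w}; in <D>→<N> s w <S>, the suffix after <S> is empty, so FOLLOW(<S>) ⊇ FOLLOW(<D>) = {r, s, t, w}; in <N>→r <D> <S>, the suffix after <S> is empty, so FOLLOW(<S>) ⊇ FOLLOW(<N>) = {r, s, t, w}. Thus FOLLOW(<S>) = {$, r, s, t, w}.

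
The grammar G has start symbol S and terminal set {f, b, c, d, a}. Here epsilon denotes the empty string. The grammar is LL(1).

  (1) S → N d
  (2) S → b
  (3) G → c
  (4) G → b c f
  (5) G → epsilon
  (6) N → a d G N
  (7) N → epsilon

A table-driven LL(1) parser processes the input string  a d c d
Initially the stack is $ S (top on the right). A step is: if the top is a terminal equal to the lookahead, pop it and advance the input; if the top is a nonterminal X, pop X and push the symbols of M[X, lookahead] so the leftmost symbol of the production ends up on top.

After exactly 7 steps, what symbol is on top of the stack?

d

     Stack        Input      Action
  1  $ S          a d c d $  expand S → N d
  2  $ d N        a d c d $  expand N → a d G N
  3  $ d N G d a  a d c d $  match a
  4  $ d N G d    d c d $    match d
  5  $ d N G      c d $      expand G → c
  6  $ d N c      c d $      match c
  7  $ d N        d $        expand N → epsilon
Stack after step 7: $ d (top = d).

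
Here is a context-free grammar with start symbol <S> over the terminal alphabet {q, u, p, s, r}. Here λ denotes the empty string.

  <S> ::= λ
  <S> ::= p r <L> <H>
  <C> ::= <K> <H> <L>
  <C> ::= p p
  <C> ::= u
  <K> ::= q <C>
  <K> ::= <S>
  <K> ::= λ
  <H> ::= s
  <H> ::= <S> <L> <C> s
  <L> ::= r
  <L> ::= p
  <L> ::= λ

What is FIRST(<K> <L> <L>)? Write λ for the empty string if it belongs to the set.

FIRST(<S>) = {λ, p}
FIRST(<L>) = {λ, p, r}
FIRST(<K>) = {λ, p, q}  (via <S>)
FIRST(<C>) = {p, q, r, s, u}  (via <K> <H> <L>)
FIRST(<H>) = {p, q, r, s, u}  (via <S> <L> <C> s)
FIRST(<K> <L> <L>): take FIRST of each symbol in turn, carrying on past any symbol whose FIRST contains λ; result {λ, p, q, r}.

{λ, p, q, r}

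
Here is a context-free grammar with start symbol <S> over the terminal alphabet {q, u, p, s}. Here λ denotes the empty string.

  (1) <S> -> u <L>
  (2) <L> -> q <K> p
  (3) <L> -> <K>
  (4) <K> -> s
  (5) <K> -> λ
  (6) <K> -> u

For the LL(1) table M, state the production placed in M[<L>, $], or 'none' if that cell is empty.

FIRST(<S>): from <S>->u <L> we get {u}. So FIRST(<S>) = {u}.
FIRST(<K>): from <K>->s we get {s}; from <K>->λ we get {λ}; from <K>->u we get {u}. So FIRST(<K>) = {λ, s, u}.
FIRST(<L>): from <L>->q <K> p we get {q}; from <L>-><K> we get {λ, s, u}. So FIRST(<L>) = {λ, q, s, u}.
FOLLOW(<S>) includes $ since <S> is the start symbol.
FOLLOW(<S>): <S> appears on no right-hand side. Thus FOLLOW(<S>) = {$}.
FOLLOW(<L>): in <S>->u <L>, the suffix after <L> is empty, so FOLLOW(<L>) ⊇ FOLLOW(<S>) = {$}. Thus FOLLOW(<L>) = {$}.
For <L> -> q <K> p: FIRST(q <K> p) = {q}, so it goes in M[<L>, t] for t ∈ {q}.
For <L> -> <K>: FIRST(<K>) = {λ, s, u}, so it goes in M[<L>, t] for t ∈ {s, u}; since λ ∈ FIRST, also for every t ∈ FOLLOW(<L>) = {$}.

<L> -> <K>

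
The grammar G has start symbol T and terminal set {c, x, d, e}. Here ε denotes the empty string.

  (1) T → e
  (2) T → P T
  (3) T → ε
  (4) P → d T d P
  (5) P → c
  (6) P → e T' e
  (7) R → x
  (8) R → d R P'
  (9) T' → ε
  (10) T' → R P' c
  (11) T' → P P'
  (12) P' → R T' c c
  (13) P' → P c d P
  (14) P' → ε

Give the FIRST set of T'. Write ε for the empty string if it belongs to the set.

FIRST(P) = {c, d, e}
FIRST(R) = {d, x}
FIRST(T) = {ε, c, d, e}  (via P T)
FIRST(T') = {ε, c, d, e, x}  (via R P' c, P P')
FIRST(P') = {ε, c, d, e, x}  (via R T' c c, P c d P)

{ε, c, d, e, x}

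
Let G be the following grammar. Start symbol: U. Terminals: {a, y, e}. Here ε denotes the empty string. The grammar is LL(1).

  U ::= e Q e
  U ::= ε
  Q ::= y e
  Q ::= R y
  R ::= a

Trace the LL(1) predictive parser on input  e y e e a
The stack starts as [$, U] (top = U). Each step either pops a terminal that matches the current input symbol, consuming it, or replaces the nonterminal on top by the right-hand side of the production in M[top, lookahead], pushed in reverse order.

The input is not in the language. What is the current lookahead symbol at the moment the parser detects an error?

     Stack    Input        Action
  1  $ U      e y e e a $  expand U ::= e Q e
  2  $ e Q e  e y e e a $  match e
  3  $ e Q    y e e a $    expand Q ::= y e
  4  $ e e y  y e e a $    match y
  5  $ e e    e e a $      match e
  6  $ e      e a $        match e
  7  $        a $          error: stack empty but input remains

a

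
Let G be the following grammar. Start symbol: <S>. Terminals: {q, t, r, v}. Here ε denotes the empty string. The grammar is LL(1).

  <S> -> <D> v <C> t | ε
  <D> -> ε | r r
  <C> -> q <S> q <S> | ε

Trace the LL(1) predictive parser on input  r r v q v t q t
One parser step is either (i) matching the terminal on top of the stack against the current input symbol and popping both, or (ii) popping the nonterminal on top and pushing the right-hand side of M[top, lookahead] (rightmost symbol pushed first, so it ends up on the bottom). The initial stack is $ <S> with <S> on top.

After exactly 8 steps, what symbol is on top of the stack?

<D>

     Stack            Input              Action
  1  $ <S>            r r v q v t q t $  expand <S> -> <D> v <C> t
  2  $ t <C> v <D>    r r v q v t q t $  expand <D> -> r r
  3  $ t <C> v r r    r r v q v t q t $  match r
  4  $ t <C> v r      r v q v t q t $    match r
  5  $ t <C> v        v q v t q t $      match v
  6  $ t <C>          q v t q t $        expand <C> -> q <S> q <S>
  7  $ t <S> q <S> q  q v t q t $        match q
  8  $ t <S> q <S>    v t q t $          expand <S> -> <D> v <C> t
Stack after step 8: $ t <S> q t <C> v <D> (top = <D>).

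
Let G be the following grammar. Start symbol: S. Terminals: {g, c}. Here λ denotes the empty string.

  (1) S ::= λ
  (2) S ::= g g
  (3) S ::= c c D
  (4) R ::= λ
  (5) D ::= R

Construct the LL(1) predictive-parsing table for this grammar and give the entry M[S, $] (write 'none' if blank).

S ::= λ

FIRST(S) = {λ, c, g}
FIRST(R) = {λ}
FIRST(D) = {λ}  (via R)
FOLLOW(S) includes $ since S is the start symbol.
FOLLOW(S): S appears on no right-hand side. Thus FOLLOW(S) = {$}.
For S ::= λ: FIRST(λ) = {λ}, so it goes in M[S, t] for t ∈ {}; since λ ∈ FIRST, also for every t ∈ FOLLOW(S) = {$}.
For S ::= g g: FIRST(g g) = {g}, so it goes in M[S, t] for t ∈ {g}.
For S ::= c c D: FIRST(c c D) = {c}, so it goes in M[S, t] for t ∈ {c}.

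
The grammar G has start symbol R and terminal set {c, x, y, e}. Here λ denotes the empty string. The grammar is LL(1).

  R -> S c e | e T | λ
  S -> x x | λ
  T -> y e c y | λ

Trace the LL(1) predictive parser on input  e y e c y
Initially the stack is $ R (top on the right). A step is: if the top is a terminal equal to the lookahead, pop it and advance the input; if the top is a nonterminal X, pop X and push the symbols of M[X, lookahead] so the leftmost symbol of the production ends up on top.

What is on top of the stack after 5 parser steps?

     Stack      Input        Action
  1  $ R        e y e c y $  expand R -> e T
  2  $ T e      e y e c y $  match e
  3  $ T        y e c y $    expand T -> y e c y
  4  $ y c e y  y e c y $    match y
  5  $ y c e    e c y $      match e
Stack after step 5: $ y c (top = c).

c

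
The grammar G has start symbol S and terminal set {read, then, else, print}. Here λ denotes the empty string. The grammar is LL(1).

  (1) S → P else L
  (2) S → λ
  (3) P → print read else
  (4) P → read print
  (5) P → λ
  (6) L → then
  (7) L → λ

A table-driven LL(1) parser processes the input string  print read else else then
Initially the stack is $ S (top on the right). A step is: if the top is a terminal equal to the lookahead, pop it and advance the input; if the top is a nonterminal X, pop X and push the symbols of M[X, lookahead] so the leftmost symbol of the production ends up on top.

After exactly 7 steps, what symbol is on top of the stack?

then

     Stack                     Input                        Action
  1  $ S                       print read else else then $  expand S → P else L
  2  $ L else P                print read else else then $  expand P → print read else
  3  $ L else else read print  print read else else then $  match print
  4  $ L else else read        read else else then $        match read
  5  $ L else else             else else then $             match else
  6  $ L else                  else then $                  match else
  7  $ L                       then $                       expand L → then
Stack after step 7: $ then (top = then).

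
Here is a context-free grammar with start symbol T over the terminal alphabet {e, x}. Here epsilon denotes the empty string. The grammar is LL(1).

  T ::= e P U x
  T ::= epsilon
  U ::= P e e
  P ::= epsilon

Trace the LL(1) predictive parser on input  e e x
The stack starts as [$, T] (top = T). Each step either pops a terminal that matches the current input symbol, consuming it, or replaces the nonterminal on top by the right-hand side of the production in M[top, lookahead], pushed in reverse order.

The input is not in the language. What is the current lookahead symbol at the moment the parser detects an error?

x

     Stack      Input    Action
  1  $ T        e e x $  expand T ::= e P U x
  2  $ x U P e  e e x $  match e
  3  $ x U P    e x $    expand P ::= epsilon
  4  $ x U      e x $    expand U ::= P e e
  5  $ x e e P  e x $    expand P ::= epsilon
  6  $ x e e    e x $    match e
  7  $ x e      x $      error: top is terminal e but lookahead is x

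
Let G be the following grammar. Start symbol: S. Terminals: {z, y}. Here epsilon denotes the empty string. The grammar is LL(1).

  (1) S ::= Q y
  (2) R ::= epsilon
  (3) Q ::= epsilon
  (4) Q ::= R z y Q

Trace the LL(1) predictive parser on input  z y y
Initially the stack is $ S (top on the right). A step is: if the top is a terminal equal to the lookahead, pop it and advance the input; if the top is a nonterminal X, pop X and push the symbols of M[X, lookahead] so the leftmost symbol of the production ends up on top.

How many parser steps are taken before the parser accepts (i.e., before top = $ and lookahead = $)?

     Stack        Input    Action
  1  $ S          z y y $  expand S ::= Q y
  2  $ y Q        z y y $  expand Q ::= R z y Q
  3  $ y Q y z R  z y y $  expand R ::= epsilon
  4  $ y Q y z    z y y $  match z
  5  $ y Q y      y y $    match y
  6  $ y Q        y $      expand Q ::= epsilon
  7  $ y          y $      match y
Accept reached after 7 steps.

7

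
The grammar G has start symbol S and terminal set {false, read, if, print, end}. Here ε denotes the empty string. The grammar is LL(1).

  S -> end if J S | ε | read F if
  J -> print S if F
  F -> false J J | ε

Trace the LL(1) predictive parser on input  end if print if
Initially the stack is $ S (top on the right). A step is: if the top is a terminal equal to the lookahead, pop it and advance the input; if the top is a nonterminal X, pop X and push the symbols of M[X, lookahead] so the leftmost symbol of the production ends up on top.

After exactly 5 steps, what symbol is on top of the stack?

S

     Stack             Input              Action
  1  $ S               end if print if $  expand S -> end if J S
  2  $ S J if end      end if print if $  match end
  3  $ S J if          if print if $      match if
  4  $ S J             print if $         expand J -> print S if F
  5  $ S F if S print  print if $         match print
Stack after step 5: $ S F if S (top = S).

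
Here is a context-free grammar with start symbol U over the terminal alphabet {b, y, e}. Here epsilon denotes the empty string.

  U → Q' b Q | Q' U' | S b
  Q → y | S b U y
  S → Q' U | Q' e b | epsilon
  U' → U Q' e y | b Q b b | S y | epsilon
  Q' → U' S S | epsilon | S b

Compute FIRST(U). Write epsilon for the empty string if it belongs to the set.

FIRST(U): from U→Q' b Q we get {b, e, y}; from U→Q' U' we get {epsilon, b, e, y}; from U→S b we get {b, e, y}. So FIRST(U) = {epsilon, b, e, y}.
FIRST(Q): from Q→y we get {y}; from Q→S b U y we get {b, e, y}. So FIRST(Q) = {b, e, y}.
FIRST(S): from S→Q' U we get {epsilon, b, e, y}; from S→Q' e b we get {b, e, y}; from S→epsilon we get {epsilon}. So FIRST(S) = {epsilon, b, e, y}.
FIRST(U'): from U'→U Q' e y we get {b, e, y}; from U'→b Q b b we get {b}; from U'→S y we get {b, e, y}; from U'→epsilon we get {epsilon}. So FIRST(U') = {epsilon, b, e, y}.
FIRST(Q'): from Q'→U' S S we get {epsilon, b, e, y}; from Q'→epsilon we get {epsilon}; from Q'→S b we get {b, e, y}. So FIRST(Q') = {epsilon, b, e, y}.

{epsilon, b, e, y}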